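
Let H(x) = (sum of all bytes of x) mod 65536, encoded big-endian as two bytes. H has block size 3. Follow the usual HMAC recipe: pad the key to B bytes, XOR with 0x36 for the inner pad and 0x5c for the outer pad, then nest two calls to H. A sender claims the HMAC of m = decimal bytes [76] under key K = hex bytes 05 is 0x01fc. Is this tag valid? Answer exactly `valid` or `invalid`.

Key hex bytes 05 is 1 byte ≤ B = 3; zero-pad to 3 bytes: K' = 05 00 00.
K' ⊕ ipad = 33 36 36; K' ⊕ opad = 59 5c 5c.
Inner hash: sum = 51+54+54+76 = 235 → 00 eb.
Outer hash (recomputed tag): sum = 89+92+92+0+235 = 508 → 01 fc.
Recomputed tag = 01fc; claimed = 01fc → match.

valid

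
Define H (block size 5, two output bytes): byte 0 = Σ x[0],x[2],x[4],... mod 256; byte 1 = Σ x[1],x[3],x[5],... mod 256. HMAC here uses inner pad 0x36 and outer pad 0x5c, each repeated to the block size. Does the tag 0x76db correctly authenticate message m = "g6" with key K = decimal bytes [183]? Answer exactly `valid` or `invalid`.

valid

Key decimal bytes [183] = b7 is 1 byte ≤ B = 5; zero-pad to 5 bytes: K' = b7 00 00 00 00.
K' ⊕ ipad = 81 36 36 36 36; K' ⊕ opad = eb 5c 5c 5c 5c.
Inner hash: even-index sum = 291 mod 256 = 35; odd-index sum = 211 mod 256 = 211 → 23 d3.
Outer hash (recomputed tag): even-index sum = 630 mod 256 = 118; odd-index sum = 219 mod 256 = 219 → 76 db.
Recomputed tag = 76db; claimed = 76db → match.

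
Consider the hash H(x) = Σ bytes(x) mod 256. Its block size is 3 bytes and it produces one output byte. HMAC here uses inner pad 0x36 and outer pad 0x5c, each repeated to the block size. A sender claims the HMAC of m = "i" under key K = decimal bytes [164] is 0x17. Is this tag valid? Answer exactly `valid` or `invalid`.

valid

Key decimal bytes [164] = a4 is 1 byte ≤ B = 3; zero-pad to 3 bytes: K' = a4 00 00.
K' ⊕ ipad = 92 36 36; K' ⊕ opad = f8 5c 5c.
Inner hash: sum = 146+54+54+105 = 359; mod 256 = 103 → 67.
Outer hash (recomputed tag): sum = 248+92+92+103 = 535; mod 256 = 23 → 17.
Recomputed tag = 17; claimed = 17 → match.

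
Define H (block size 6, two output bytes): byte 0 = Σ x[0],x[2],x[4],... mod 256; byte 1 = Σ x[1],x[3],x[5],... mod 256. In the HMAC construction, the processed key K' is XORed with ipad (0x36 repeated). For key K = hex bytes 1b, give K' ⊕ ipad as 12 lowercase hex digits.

Key hex bytes 1b is 1 byte ≤ B = 6; zero-pad to 6 bytes: K' = 1b 00 00 00 00 00.
XOR each byte with 0x36: 1b⊕36=2d, 00⊕36=36, 00⊕36=36, 00⊕36=36, 00⊕36=36, 00⊕36=36.

2d3636363636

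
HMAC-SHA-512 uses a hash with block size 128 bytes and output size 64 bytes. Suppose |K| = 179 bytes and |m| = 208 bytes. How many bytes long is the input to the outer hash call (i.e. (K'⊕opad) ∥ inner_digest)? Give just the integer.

Key is 179 > 128 bytes, so it is hashed to 64 bytes then zero-padded to 128: |K'| = 128.
Outer input = (K'⊕opad) ∥ H(inner) → 128 + 64 = 192 bytes.

192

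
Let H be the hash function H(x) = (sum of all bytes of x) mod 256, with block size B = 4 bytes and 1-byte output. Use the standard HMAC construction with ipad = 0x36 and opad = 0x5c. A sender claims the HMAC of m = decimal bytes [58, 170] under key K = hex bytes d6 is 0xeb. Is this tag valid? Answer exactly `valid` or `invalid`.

Key hex bytes d6 is 1 byte ≤ B = 4; zero-pad to 4 bytes: K' = d6 00 00 00.
K' ⊕ ipad = e0 36 36 36; K' ⊕ opad = 8a 5c 5c 5c.
Inner hash: sum = 224+54+54+54+58+170 = 614; mod 256 = 102 → 66.
Outer hash (recomputed tag): sum = 138+92+92+92+102 = 516; mod 256 = 4 → 04.
Recomputed tag = 04; claimed = eb → mismatch.

invalid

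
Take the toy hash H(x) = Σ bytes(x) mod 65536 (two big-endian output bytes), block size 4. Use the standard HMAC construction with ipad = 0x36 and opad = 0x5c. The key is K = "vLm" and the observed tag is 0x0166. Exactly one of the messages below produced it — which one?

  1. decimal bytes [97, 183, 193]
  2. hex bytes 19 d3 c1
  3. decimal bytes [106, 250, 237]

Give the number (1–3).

3

Key "vLm" = 76 4c 6d is 3 bytes ≤ B = 4; zero-pad to 4 bytes: K' = 76 4c 6d 00.
K' ⊕ ipad = 40 7a 5b 36; K' ⊕ opad = 2a 10 31 5c.
m1: inner = H(40 7a 5b 36 61 b7 c1) = 03 24; tag = H(2a 10 31 5c 03 24) = 00ee
m2: inner = H(40 7a 5b 36 19 d3 c1) = 02 f8; tag = H(2a 10 31 5c 02 f8) = 01c1
m3: inner = H(40 7a 5b 36 6a fa ed) = 03 9c; tag = H(2a 10 31 5c 03 9c) = 0166 ← matches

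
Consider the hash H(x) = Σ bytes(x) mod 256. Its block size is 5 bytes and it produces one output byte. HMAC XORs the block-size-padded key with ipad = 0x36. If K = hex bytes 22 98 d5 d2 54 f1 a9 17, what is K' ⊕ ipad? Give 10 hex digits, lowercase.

Key hex bytes 22 98 d5 d2 54 f1 a9 17 is 8 bytes > B = 5, so hash it first: H(key) = 66, then zero-pad to 5 bytes: K' = 66 00 00 00 00.
XOR each byte with 0x36: 66⊕36=50, 00⊕36=36, 00⊕36=36, 00⊕36=36, 00⊕36=36.

5036363636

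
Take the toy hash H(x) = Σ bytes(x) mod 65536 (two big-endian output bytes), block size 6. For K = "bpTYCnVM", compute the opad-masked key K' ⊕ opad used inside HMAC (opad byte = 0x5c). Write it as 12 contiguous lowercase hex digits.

5e8f5c5c5c5c

Key "bpTYCnVM" = 62 70 54 59 43 6e 56 4d is 8 bytes > B = 6, so hash it first: H(key) = 02 d3, then zero-pad to 6 bytes: K' = 02 d3 00 00 00 00.
XOR each byte with 0x5c: 02⊕5c=5e, d3⊕5c=8f, 00⊕5c=5c, 00⊕5c=5c, 00⊕5c=5c, 00⊕5c=5c.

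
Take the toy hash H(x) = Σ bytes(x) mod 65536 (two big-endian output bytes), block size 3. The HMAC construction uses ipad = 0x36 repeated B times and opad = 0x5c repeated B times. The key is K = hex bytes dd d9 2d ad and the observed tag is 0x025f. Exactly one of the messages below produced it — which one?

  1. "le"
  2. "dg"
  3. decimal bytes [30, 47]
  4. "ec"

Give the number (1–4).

4

Key hex bytes dd d9 2d ad is 4 bytes > B = 3, so hash it first: H(key) = 02 90, then zero-pad to 3 bytes: K' = 02 90 00.
K' ⊕ ipad = 34 a6 36; K' ⊕ opad = 5e cc 5c.
m1: inner = H(34 a6 36 6c 65) = 01 e1; tag = H(5e cc 5c 01 e1) = 0268
m2: inner = H(34 a6 36 64 67) = 01 db; tag = H(5e cc 5c 01 db) = 0262
m3: inner = H(34 a6 36 1e 2f) = 01 5d; tag = H(5e cc 5c 01 5d) = 01e4
m4: inner = H(34 a6 36 65 63) = 01 d8; tag = H(5e cc 5c 01 d8) = 025f ← matches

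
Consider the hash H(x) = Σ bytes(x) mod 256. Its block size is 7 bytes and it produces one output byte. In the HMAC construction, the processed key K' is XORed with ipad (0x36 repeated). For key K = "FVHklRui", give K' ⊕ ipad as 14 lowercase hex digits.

dd363636363636

Key "FVHklRui" = 46 56 48 6b 6c 52 75 69 is 8 bytes > B = 7, so hash it first: H(key) = eb, then zero-pad to 7 bytes: K' = eb 00 00 00 00 00 00.
XOR each byte with 0x36: eb⊕36=dd, 00⊕36=36, 00⊕36=36, 00⊕36=36, 00⊕36=36, 00⊕36=36, 00⊕36=36.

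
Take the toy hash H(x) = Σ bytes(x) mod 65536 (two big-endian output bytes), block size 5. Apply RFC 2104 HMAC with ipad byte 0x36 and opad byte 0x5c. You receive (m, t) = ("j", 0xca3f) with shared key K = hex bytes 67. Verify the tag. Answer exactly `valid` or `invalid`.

invalid

Key hex bytes 67 is 1 byte ≤ B = 5; zero-pad to 5 bytes: K' = 67 00 00 00 00.
K' ⊕ ipad = 51 36 36 36 36; K' ⊕ opad = 3b 5c 5c 5c 5c.
Inner hash: sum = 81+54+54+54+54+106 = 403 → 01 93.
Outer hash (recomputed tag): sum = 59+92+92+92+92+1+147 = 575 → 02 3f.
Recomputed tag = 023f; claimed = ca3f → mismatch.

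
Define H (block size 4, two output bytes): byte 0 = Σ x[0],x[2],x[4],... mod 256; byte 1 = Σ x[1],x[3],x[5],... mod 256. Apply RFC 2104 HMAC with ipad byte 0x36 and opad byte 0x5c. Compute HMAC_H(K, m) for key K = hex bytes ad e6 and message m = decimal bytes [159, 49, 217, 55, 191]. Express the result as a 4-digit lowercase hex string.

Key hex bytes ad e6 is 2 bytes ≤ B = 4; zero-pad to 4 bytes: K' = ad e6 00 00.
K' ⊕ ipad = 9b d0 36 36.  K' ⊕ opad = f1 ba 5c 5c.
Inner input = (K'⊕ipad) ∥ m = 9b d0 36 36 ∥ 9f 31 d9 37 bf.
Inner hash: even-index sum = 776 mod 256 = 8; odd-index sum = 366 mod 256 = 110 → 08 6e.
Outer input = (K'⊕opad) ∥ inner = f1 ba 5c 5c ∥ 08 6e.
Outer hash (tag): even-index sum = 341 mod 256 = 85; odd-index sum = 388 mod 256 = 132 → 55 84.

5584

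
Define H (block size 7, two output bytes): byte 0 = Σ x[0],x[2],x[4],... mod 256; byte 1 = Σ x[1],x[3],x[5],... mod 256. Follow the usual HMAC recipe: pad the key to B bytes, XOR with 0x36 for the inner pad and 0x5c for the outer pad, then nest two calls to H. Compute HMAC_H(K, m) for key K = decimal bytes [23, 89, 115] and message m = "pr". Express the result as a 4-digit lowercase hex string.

Key decimal bytes [23, 89, 115] = 17 59 73 is 3 bytes ≤ B = 7; zero-pad to 7 bytes: K' = 17 59 73 00 00 00 00.
K' ⊕ ipad = 21 6f 45 36 36 36 36.  K' ⊕ opad = 4b 05 2f 5c 5c 5c 5c.
Inner input = (K'⊕ipad) ∥ m = 21 6f 45 36 36 36 36 ∥ 70 72.
Inner hash: even-index sum = 324 mod 256 = 68; odd-index sum = 331 mod 256 = 75 → 44 4b.
Outer input = (K'⊕opad) ∥ inner = 4b 05 2f 5c 5c 5c 5c ∥ 44 4b.
Outer hash (tag): even-index sum = 381 mod 256 = 125; odd-index sum = 257 mod 256 = 1 → 7d 01.

7d01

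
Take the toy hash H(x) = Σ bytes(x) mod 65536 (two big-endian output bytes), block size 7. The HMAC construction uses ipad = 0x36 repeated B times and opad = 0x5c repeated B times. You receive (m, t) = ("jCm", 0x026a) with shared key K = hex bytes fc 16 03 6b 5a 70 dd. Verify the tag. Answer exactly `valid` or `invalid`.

valid

Key hex bytes fc 16 03 6b 5a 70 dd is exactly B = 7 bytes: K' = fc 16 03 6b 5a 70 dd.
K' ⊕ ipad = ca 20 35 5d 6c 46 eb; K' ⊕ opad = a0 4a 5f 37 06 2c 81.
Inner hash: sum = 202+32+53+93+108+70+235+106+67+109 = 1075 → 04 33.
Outer hash (recomputed tag): sum = 160+74+95+55+6+44+129+4+51 = 618 → 02 6a.
Recomputed tag = 026a; claimed = 026a → match.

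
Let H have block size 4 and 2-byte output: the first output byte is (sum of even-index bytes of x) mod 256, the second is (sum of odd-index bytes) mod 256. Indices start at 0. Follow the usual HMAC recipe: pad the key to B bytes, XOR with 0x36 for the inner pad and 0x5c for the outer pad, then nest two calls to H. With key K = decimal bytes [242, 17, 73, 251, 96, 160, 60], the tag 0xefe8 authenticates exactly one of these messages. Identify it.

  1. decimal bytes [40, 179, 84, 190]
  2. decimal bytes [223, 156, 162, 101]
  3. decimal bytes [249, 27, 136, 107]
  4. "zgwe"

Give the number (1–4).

4

Key decimal bytes [242, 17, 73, 251, 96, 160, 60] = f2 11 49 fb 60 a0 3c is 7 bytes > B = 4, so hash it first: H(key) = d7 ac, then zero-pad to 4 bytes: K' = d7 ac 00 00.
K' ⊕ ipad = e1 9a 36 36; K' ⊕ opad = 8b f0 5c 5c.
m1: inner = H(e1 9a 36 36 28 b3 54 be) = 93 41; tag = H(8b f0 5c 5c 93 41) = 7a8d
m2: inner = H(e1 9a 36 36 df 9c a2 65) = 98 d1; tag = H(8b f0 5c 5c 98 d1) = 7f1d
m3: inner = H(e1 9a 36 36 f9 1b 88 6b) = 98 56; tag = H(8b f0 5c 5c 98 56) = 7fa2
m4: inner = H(e1 9a 36 36 7a 67 77 65) = 08 9c; tag = H(8b f0 5c 5c 08 9c) = efe8 ← matches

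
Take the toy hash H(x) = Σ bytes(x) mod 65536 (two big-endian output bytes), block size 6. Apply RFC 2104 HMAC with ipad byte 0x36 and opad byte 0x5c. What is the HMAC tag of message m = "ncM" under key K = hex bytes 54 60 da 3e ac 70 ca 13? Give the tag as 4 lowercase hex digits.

Key hex bytes 54 60 da 3e ac 70 ca 13 is 8 bytes > B = 6, so hash it first: H(key) = 03 c5, then zero-pad to 6 bytes: K' = 03 c5 00 00 00 00.
K' ⊕ ipad = 35 f3 36 36 36 36.  K' ⊕ opad = 5f 99 5c 5c 5c 5c.
Inner input = (K'⊕ipad) ∥ m = 35 f3 36 36 36 36 ∥ 6e 63 4d.
Inner hash: sum = 53+243+54+54+54+54+110+99+77 = 798 → 03 1e.
Outer input = (K'⊕opad) ∥ inner = 5f 99 5c 5c 5c 5c ∥ 03 1e.
Outer hash (tag): sum = 95+153+92+92+92+92+3+30 = 649 → 02 89.

0289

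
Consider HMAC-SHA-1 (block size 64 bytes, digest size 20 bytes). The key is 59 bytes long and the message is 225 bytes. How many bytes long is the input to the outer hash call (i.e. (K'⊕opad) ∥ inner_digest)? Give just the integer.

84

Key is 59 ≤ 64 bytes, zero-padded: |K'| = 64.
Outer input = (K'⊕opad) ∥ H(inner) → 64 + 20 = 84 bytes.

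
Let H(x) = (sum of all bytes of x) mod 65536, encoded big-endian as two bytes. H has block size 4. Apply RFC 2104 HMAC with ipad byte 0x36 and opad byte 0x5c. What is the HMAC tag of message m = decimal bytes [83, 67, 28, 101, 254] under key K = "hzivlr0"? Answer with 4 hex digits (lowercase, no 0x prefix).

025a

Key "hzivlr0" = 68 7a 69 76 6c 72 30 is 7 bytes > B = 4, so hash it first: H(key) = 02 cf, then zero-pad to 4 bytes: K' = 02 cf 00 00.
K' ⊕ ipad = 34 f9 36 36.  K' ⊕ opad = 5e 93 5c 5c.
Inner input = (K'⊕ipad) ∥ m = 34 f9 36 36 ∥ 53 43 1c 65 fe.
Inner hash: sum = 52+249+54+54+83+67+28+101+254 = 942 → 03 ae.
Outer input = (K'⊕opad) ∥ inner = 5e 93 5c 5c ∥ 03 ae.
Outer hash (tag): sum = 94+147+92+92+3+174 = 602 → 02 5a.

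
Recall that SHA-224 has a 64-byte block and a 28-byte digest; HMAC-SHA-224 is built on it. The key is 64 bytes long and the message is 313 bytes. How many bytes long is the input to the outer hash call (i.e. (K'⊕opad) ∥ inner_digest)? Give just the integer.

92

Key is 64 ≤ 64 bytes, zero-padded: |K'| = 64.
Outer input = (K'⊕opad) ∥ H(inner) → 64 + 28 = 92 bytes.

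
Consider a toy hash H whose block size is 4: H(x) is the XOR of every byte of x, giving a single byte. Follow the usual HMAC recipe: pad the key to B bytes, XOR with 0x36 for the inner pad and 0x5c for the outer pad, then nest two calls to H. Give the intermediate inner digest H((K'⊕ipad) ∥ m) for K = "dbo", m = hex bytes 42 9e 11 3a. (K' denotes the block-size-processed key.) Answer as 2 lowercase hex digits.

9e

Key "dbo" = 64 62 6f is 3 bytes ≤ B = 4; zero-pad to 4 bytes: K' = 64 62 6f 00.
K' ⊕ ipad = 52 54 59 36.
Inner input = 52 54 59 36 ∥ 42 9e 11 3a.
Inner hash: XOR 52⊕54⊕59⊕36⊕42⊕9e⊕11⊕3a = 9e.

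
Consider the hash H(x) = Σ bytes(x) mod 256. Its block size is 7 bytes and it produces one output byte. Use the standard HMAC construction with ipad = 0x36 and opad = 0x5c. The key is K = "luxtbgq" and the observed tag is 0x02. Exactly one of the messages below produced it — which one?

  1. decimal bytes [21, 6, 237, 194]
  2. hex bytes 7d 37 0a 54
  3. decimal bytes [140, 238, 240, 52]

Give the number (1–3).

3

Key "luxtbgq" = 6c 75 78 74 62 67 71 is exactly B = 7 bytes: K' = 6c 75 78 74 62 67 71.
K' ⊕ ipad = 5a 43 4e 42 54 51 47; K' ⊕ opad = 30 29 24 28 3e 3b 2d.
m1: inner = H(5a 43 4e 42 54 51 47 15 06 ed c2) = e3; tag = H(30 29 24 28 3e 3b 2d e3) = 2e
m2: inner = H(5a 43 4e 42 54 51 47 7d 37 0a 54) = 2b; tag = H(30 29 24 28 3e 3b 2d 2b) = 76
m3: inner = H(5a 43 4e 42 54 51 47 8c ee f0 34) = b7; tag = H(30 29 24 28 3e 3b 2d b7) = 02 ← matches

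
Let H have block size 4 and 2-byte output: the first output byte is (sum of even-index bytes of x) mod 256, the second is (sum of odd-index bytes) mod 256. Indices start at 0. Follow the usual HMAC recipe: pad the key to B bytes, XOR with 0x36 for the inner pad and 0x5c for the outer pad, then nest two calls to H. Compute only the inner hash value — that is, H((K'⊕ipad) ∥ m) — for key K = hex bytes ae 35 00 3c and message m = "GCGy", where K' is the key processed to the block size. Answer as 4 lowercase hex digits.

5cc9

Key hex bytes ae 35 00 3c is exactly B = 4 bytes: K' = ae 35 00 3c.
K' ⊕ ipad = 98 03 36 0a.
Inner input = 98 03 36 0a ∥ 47 43 47 79.
Inner hash: even-index sum = 348 mod 256 = 92; odd-index sum = 201 mod 256 = 201 → 5c c9.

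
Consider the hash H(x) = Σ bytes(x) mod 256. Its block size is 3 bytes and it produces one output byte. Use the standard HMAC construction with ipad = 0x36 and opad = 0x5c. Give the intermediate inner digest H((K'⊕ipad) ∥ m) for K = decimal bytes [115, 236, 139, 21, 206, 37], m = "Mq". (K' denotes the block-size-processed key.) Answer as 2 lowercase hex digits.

Key decimal bytes [115, 236, 139, 21, 206, 37] = 73 ec 8b 15 ce 25 is 6 bytes > B = 3, so hash it first: H(key) = f2, then zero-pad to 3 bytes: K' = f2 00 00.
K' ⊕ ipad = c4 36 36.
Inner input = c4 36 36 ∥ 4d 71.
Inner hash: sum = 196+54+54+77+113 = 494; mod 256 = 238 → ee.

ee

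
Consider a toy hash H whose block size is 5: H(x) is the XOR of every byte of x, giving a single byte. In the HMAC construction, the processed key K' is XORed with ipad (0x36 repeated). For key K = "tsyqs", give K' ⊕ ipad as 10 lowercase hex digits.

Key "tsyqs" = 74 73 79 71 73 is exactly B = 5 bytes: K' = 74 73 79 71 73.
XOR each byte with 0x36: 74⊕36=42, 73⊕36=45, 79⊕36=4f, 71⊕36=47, 73⊕36=45.

42454f4745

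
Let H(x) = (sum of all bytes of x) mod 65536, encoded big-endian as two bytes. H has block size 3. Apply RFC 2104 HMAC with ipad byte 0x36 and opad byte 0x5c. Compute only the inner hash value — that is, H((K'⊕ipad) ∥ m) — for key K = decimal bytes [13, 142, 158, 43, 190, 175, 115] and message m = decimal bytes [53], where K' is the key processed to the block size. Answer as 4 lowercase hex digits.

Key decimal bytes [13, 142, 158, 43, 190, 175, 115] = 0d 8e 9e 2b be af 73 is 7 bytes > B = 3, so hash it first: H(key) = 03 44, then zero-pad to 3 bytes: K' = 03 44 00.
K' ⊕ ipad = 35 72 36.
Inner input = 35 72 36 ∥ 35.
Inner hash: sum = 53+114+54+53 = 274 → 01 12.

0112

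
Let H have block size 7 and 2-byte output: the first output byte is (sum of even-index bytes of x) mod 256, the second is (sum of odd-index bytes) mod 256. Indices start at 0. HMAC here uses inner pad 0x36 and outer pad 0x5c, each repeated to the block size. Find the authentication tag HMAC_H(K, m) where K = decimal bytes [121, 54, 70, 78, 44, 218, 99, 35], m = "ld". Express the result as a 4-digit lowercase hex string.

b513

Key decimal bytes [121, 54, 70, 78, 44, 218, 99, 35] = 79 36 46 4e 2c da 63 23 is 8 bytes > B = 7, so hash it first: H(key) = 4e 81, then zero-pad to 7 bytes: K' = 4e 81 00 00 00 00 00.
K' ⊕ ipad = 78 b7 36 36 36 36 36.  K' ⊕ opad = 12 dd 5c 5c 5c 5c 5c.
Inner input = (K'⊕ipad) ∥ m = 78 b7 36 36 36 36 36 ∥ 6c 64.
Inner hash: even-index sum = 382 mod 256 = 126; odd-index sum = 399 mod 256 = 143 → 7e 8f.
Outer input = (K'⊕opad) ∥ inner = 12 dd 5c 5c 5c 5c 5c ∥ 7e 8f.
Outer hash (tag): even-index sum = 437 mod 256 = 181; odd-index sum = 531 mod 256 = 19 → b5 13.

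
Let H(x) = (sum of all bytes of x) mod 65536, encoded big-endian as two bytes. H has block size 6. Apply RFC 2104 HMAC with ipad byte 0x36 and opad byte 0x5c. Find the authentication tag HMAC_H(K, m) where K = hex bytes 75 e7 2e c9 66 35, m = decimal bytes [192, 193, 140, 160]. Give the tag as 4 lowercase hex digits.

Key hex bytes 75 e7 2e c9 66 35 is exactly B = 6 bytes: K' = 75 e7 2e c9 66 35.
K' ⊕ ipad = 43 d1 18 ff 50 03.  K' ⊕ opad = 29 bb 72 95 3a 69.
Inner input = (K'⊕ipad) ∥ m = 43 d1 18 ff 50 03 ∥ c0 c1 8c a0.
Inner hash: sum = 67+209+24+255+80+3+192+193+140+160 = 1323 → 05 2b.
Outer input = (K'⊕opad) ∥ inner = 29 bb 72 95 3a 69 ∥ 05 2b.
Outer hash (tag): sum = 41+187+114+149+58+105+5+43 = 702 → 02 be.

02be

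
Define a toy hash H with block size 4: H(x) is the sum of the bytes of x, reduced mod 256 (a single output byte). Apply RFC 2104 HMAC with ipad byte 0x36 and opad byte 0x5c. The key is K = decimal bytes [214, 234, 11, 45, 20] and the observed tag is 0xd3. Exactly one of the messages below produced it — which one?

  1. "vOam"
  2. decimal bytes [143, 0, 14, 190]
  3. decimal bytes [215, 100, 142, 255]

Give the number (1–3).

1

Key decimal bytes [214, 234, 11, 45, 20] = d6 ea 0b 2d 14 is 5 bytes > B = 4, so hash it first: H(key) = 0c, then zero-pad to 4 bytes: K' = 0c 00 00 00.
K' ⊕ ipad = 3a 36 36 36; K' ⊕ opad = 50 5c 5c 5c.
m1: inner = H(3a 36 36 36 76 4f 61 6d) = 6f; tag = H(50 5c 5c 5c 6f) = d3 ← matches
m2: inner = H(3a 36 36 36 8f 00 0e be) = 37; tag = H(50 5c 5c 5c 37) = 9b
m3: inner = H(3a 36 36 36 d7 64 8e ff) = a4; tag = H(50 5c 5c 5c a4) = 08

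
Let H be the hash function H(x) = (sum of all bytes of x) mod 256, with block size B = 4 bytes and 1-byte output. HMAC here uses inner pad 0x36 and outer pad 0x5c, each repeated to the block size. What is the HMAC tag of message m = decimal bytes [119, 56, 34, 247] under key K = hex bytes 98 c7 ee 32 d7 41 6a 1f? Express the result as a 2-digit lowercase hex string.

10

Key hex bytes 98 c7 ee 32 d7 41 6a 1f is 8 bytes > B = 4, so hash it first: H(key) = 20, then zero-pad to 4 bytes: K' = 20 00 00 00.
K' ⊕ ipad = 16 36 36 36.  K' ⊕ opad = 7c 5c 5c 5c.
Inner input = (K'⊕ipad) ∥ m = 16 36 36 36 ∥ 77 38 22 f7.
Inner hash: sum = 22+54+54+54+119+56+34+247 = 640; mod 256 = 128 → 80.
Outer input = (K'⊕opad) ∥ inner = 7c 5c 5c 5c ∥ 80.
Outer hash (tag): sum = 124+92+92+92+128 = 528; mod 256 = 16 → 10.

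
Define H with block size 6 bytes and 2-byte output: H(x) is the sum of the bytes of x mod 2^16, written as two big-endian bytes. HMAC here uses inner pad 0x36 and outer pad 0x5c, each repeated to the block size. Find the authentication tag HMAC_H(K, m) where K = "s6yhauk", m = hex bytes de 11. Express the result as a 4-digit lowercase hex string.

035f

Key "s6yhauk" = 73 36 79 68 61 75 6b is 7 bytes > B = 6, so hash it first: H(key) = 02 cb, then zero-pad to 6 bytes: K' = 02 cb 00 00 00 00.
K' ⊕ ipad = 34 fd 36 36 36 36.  K' ⊕ opad = 5e 97 5c 5c 5c 5c.
Inner input = (K'⊕ipad) ∥ m = 34 fd 36 36 36 36 ∥ de 11.
Inner hash: sum = 52+253+54+54+54+54+222+17 = 760 → 02 f8.
Outer input = (K'⊕opad) ∥ inner = 5e 97 5c 5c 5c 5c ∥ 02 f8.
Outer hash (tag): sum = 94+151+92+92+92+92+2+248 = 863 → 03 5f.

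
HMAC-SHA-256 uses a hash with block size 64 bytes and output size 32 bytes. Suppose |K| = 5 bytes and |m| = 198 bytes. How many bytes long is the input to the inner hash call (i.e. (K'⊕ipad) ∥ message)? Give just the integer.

262

Key is 5 ≤ 64 bytes, zero-padded: |K'| = 64.
Inner input = (K'⊕ipad) ∥ m → 64 + 198 = 262 bytes.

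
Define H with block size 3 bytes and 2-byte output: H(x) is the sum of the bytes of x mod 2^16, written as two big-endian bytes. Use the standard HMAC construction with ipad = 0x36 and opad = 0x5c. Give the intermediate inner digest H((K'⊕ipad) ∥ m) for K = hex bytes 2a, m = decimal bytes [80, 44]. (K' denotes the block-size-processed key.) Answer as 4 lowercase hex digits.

0104

Key hex bytes 2a is 1 byte ≤ B = 3; zero-pad to 3 bytes: K' = 2a 00 00.
K' ⊕ ipad = 1c 36 36.
Inner input = 1c 36 36 ∥ 50 2c.
Inner hash: sum = 28+54+54+80+44 = 260 → 01 04.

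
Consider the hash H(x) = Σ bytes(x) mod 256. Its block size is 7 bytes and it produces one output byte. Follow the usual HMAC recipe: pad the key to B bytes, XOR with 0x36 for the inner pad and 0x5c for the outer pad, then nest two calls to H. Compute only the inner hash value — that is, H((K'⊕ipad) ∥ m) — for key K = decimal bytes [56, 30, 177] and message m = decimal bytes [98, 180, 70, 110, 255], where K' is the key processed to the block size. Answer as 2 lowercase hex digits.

5e

Key decimal bytes [56, 30, 177] = 38 1e b1 is 3 bytes ≤ B = 7; zero-pad to 7 bytes: K' = 38 1e b1 00 00 00 00.
K' ⊕ ipad = 0e 28 87 36 36 36 36.
Inner input = 0e 28 87 36 36 36 36 ∥ 62 b4 46 6e ff.
Inner hash: sum = 14+40+135+54+54+54+54+98+180+70+110+255 = 1118; mod 256 = 94 → 5e.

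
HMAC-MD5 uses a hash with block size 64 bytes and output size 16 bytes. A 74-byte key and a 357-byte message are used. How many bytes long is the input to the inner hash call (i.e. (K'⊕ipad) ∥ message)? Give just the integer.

421

Key is 74 > 64 bytes, so it is hashed to 16 bytes then zero-padded to 64: |K'| = 64.
Inner input = (K'⊕ipad) ∥ m → 64 + 357 = 421 bytes.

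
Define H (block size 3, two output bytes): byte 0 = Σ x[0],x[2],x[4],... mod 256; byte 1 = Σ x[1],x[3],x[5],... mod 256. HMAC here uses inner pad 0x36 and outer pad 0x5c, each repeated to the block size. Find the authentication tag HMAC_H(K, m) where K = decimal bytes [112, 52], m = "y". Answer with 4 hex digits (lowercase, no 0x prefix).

Key decimal bytes [112, 52] = 70 34 is 2 bytes ≤ B = 3; zero-pad to 3 bytes: K' = 70 34 00.
K' ⊕ ipad = 46 02 36.  K' ⊕ opad = 2c 68 5c.
Inner input = (K'⊕ipad) ∥ m = 46 02 36 ∥ 79.
Inner hash: even-index sum = 124 mod 256 = 124; odd-index sum = 123 mod 256 = 123 → 7c 7b.
Outer input = (K'⊕opad) ∥ inner = 2c 68 5c ∥ 7c 7b.
Outer hash (tag): even-index sum = 259 mod 256 = 3; odd-index sum = 228 mod 256 = 228 → 03 e4.

03e4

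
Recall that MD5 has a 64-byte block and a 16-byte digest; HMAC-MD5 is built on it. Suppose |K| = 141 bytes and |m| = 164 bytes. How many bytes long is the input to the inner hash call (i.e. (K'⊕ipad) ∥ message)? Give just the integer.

228

Key is 141 > 64 bytes, so it is hashed to 16 bytes then zero-padded to 64: |K'| = 64.
Inner input = (K'⊕ipad) ∥ m → 64 + 164 = 228 bytes.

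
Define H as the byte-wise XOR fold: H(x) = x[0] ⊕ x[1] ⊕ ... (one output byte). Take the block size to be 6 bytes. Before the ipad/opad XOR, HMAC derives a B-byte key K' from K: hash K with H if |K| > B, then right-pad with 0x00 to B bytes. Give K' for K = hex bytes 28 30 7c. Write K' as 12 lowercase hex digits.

Key hex bytes 28 30 7c is 3 bytes ≤ B = 6; zero-pad to 6 bytes: K' = 28 30 7c 00 00 00.

28307c000000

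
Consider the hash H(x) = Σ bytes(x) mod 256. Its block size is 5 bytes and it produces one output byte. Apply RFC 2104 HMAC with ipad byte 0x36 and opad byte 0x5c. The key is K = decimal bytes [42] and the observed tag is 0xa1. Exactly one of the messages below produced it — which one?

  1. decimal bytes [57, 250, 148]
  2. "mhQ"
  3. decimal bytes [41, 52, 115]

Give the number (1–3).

Key decimal bytes [42] = 2a is 1 byte ≤ B = 5; zero-pad to 5 bytes: K' = 2a 00 00 00 00.
K' ⊕ ipad = 1c 36 36 36 36; K' ⊕ opad = 76 5c 5c 5c 5c.
m1: inner = H(1c 36 36 36 36 39 fa 94) = bb; tag = H(76 5c 5c 5c 5c bb) = a1 ← matches
m2: inner = H(1c 36 36 36 36 6d 68 51) = 1a; tag = H(76 5c 5c 5c 5c 1a) = 00
m3: inner = H(1c 36 36 36 36 29 34 73) = c4; tag = H(76 5c 5c 5c 5c c4) = aa

1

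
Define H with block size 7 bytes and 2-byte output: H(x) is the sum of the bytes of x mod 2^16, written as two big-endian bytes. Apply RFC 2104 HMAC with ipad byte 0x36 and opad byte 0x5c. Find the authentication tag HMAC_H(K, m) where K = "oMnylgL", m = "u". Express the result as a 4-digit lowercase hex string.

Key "oMnylgL" = 6f 4d 6e 79 6c 67 4c is exactly B = 7 bytes: K' = 6f 4d 6e 79 6c 67 4c.
K' ⊕ ipad = 59 7b 58 4f 5a 51 7a.  K' ⊕ opad = 33 11 32 25 30 3b 10.
Inner input = (K'⊕ipad) ∥ m = 59 7b 58 4f 5a 51 7a ∥ 75.
Inner hash: sum = 89+123+88+79+90+81+122+117 = 789 → 03 15.
Outer input = (K'⊕opad) ∥ inner = 33 11 32 25 30 3b 10 ∥ 03 15.
Outer hash (tag): sum = 51+17+50+37+48+59+16+3+21 = 302 → 01 2e.

012e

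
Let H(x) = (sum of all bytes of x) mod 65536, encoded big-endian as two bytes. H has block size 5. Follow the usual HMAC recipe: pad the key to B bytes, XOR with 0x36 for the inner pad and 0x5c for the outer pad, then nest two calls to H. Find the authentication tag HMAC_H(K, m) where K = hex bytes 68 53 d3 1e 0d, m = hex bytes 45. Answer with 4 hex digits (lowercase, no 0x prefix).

Key hex bytes 68 53 d3 1e 0d is exactly B = 5 bytes: K' = 68 53 d3 1e 0d.
K' ⊕ ipad = 5e 65 e5 28 3b.  K' ⊕ opad = 34 0f 8f 42 51.
Inner input = (K'⊕ipad) ∥ m = 5e 65 e5 28 3b ∥ 45.
Inner hash: sum = 94+101+229+40+59+69 = 592 → 02 50.
Outer input = (K'⊕opad) ∥ inner = 34 0f 8f 42 51 ∥ 02 50.
Outer hash (tag): sum = 52+15+143+66+81+2+80 = 439 → 01 b7.

01b7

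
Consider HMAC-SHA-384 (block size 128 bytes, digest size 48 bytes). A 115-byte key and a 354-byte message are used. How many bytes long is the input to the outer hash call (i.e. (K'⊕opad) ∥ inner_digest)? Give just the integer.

176

Key is 115 ≤ 128 bytes, zero-padded: |K'| = 128.
Outer input = (K'⊕opad) ∥ H(inner) → 128 + 48 = 176 bytes.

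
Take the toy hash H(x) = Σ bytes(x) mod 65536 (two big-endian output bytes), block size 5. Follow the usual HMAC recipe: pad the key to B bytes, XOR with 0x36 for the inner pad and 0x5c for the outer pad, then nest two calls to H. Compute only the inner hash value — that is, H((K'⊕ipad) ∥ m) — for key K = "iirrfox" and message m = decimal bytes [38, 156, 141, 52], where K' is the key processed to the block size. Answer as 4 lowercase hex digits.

Key "iirrfox" = 69 69 72 72 66 6f 78 is 7 bytes > B = 5, so hash it first: H(key) = 03 03, then zero-pad to 5 bytes: K' = 03 03 00 00 00.
K' ⊕ ipad = 35 35 36 36 36.
Inner input = 35 35 36 36 36 ∥ 26 9c 8d 34.
Inner hash: sum = 53+53+54+54+54+38+156+141+52 = 655 → 02 8f.

028f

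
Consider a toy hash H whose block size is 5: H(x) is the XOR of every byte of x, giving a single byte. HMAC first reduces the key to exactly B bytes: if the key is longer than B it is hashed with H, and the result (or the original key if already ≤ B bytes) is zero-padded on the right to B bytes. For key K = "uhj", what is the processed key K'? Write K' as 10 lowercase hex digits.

Key "uhj" = 75 68 6a is 3 bytes ≤ B = 5; zero-pad to 5 bytes: K' = 75 68 6a 00 00.

75686a0000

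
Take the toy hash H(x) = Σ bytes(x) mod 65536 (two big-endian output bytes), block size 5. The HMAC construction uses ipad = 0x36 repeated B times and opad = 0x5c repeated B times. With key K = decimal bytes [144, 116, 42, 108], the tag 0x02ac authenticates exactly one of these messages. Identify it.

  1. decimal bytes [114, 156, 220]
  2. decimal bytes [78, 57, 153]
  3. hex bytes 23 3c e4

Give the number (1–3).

2

Key decimal bytes [144, 116, 42, 108] = 90 74 2a 6c is 4 bytes ≤ B = 5; zero-pad to 5 bytes: K' = 90 74 2a 6c 00.
K' ⊕ ipad = a6 42 1c 5a 36; K' ⊕ opad = cc 28 76 30 5c.
m1: inner = H(a6 42 1c 5a 36 72 9c dc) = 03 7e; tag = H(cc 28 76 30 5c 03 7e) = 0277
m2: inner = H(a6 42 1c 5a 36 4e 39 99) = 02 b4; tag = H(cc 28 76 30 5c 02 b4) = 02ac ← matches
m3: inner = H(a6 42 1c 5a 36 23 3c e4) = 02 d7; tag = H(cc 28 76 30 5c 02 d7) = 02cf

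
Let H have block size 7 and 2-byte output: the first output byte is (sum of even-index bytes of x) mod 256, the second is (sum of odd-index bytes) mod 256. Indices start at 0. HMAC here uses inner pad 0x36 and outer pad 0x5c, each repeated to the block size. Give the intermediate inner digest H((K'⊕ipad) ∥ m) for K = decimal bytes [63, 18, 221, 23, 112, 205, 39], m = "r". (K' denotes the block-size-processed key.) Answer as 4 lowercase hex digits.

Key decimal bytes [63, 18, 221, 23, 112, 205, 39] = 3f 12 dd 17 70 cd 27 is exactly B = 7 bytes: K' = 3f 12 dd 17 70 cd 27.
K' ⊕ ipad = 09 24 eb 21 46 fb 11.
Inner input = 09 24 eb 21 46 fb 11 ∥ 72.
Inner hash: even-index sum = 331 mod 256 = 75; odd-index sum = 434 mod 256 = 178 → 4b b2.

4bb2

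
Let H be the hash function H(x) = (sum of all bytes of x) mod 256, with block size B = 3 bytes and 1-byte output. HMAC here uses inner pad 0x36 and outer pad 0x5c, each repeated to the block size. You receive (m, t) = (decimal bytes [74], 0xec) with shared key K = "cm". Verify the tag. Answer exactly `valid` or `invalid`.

Key "cm" = 63 6d is 2 bytes ≤ B = 3; zero-pad to 3 bytes: K' = 63 6d 00.
K' ⊕ ipad = 55 5b 36; K' ⊕ opad = 3f 31 5c.
Inner hash: sum = 85+91+54+74 = 304; mod 256 = 48 → 30.
Outer hash (recomputed tag): sum = 63+49+92+48 = 252 → fc.
Recomputed tag = fc; claimed = ec → mismatch.

invalid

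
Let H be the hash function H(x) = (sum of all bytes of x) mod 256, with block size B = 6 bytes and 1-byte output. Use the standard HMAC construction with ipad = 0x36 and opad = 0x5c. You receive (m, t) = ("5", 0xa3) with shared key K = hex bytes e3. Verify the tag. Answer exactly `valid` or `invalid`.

valid

Key hex bytes e3 is 1 byte ≤ B = 6; zero-pad to 6 bytes: K' = e3 00 00 00 00 00.
K' ⊕ ipad = d5 36 36 36 36 36; K' ⊕ opad = bf 5c 5c 5c 5c 5c.
Inner hash: sum = 213+54+54+54+54+54+53 = 536; mod 256 = 24 → 18.
Outer hash (recomputed tag): sum = 191+92+92+92+92+92+24 = 675; mod 256 = 163 → a3.
Recomputed tag = a3; claimed = a3 → match.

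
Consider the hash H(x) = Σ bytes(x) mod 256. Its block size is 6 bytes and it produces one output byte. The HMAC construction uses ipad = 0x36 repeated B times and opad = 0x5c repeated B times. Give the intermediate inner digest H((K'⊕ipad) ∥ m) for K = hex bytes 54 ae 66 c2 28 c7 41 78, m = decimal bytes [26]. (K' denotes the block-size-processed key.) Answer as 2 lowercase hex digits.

0c

Key hex bytes 54 ae 66 c2 28 c7 41 78 is 8 bytes > B = 6, so hash it first: H(key) = d2, then zero-pad to 6 bytes: K' = d2 00 00 00 00 00.
K' ⊕ ipad = e4 36 36 36 36 36.
Inner input = e4 36 36 36 36 36 ∥ 1a.
Inner hash: sum = 228+54+54+54+54+54+26 = 524; mod 256 = 12 → 0c.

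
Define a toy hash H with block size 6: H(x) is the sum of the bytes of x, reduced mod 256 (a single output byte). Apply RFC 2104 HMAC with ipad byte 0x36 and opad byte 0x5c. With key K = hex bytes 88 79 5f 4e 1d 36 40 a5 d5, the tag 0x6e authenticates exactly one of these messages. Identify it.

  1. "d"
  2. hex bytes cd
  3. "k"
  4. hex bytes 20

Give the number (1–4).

Key hex bytes 88 79 5f 4e 1d 36 40 a5 d5 is 9 bytes > B = 6, so hash it first: H(key) = bb, then zero-pad to 6 bytes: K' = bb 00 00 00 00 00.
K' ⊕ ipad = 8d 36 36 36 36 36; K' ⊕ opad = e7 5c 5c 5c 5c 5c.
m1: inner = H(8d 36 36 36 36 36 64) = ff; tag = H(e7 5c 5c 5c 5c 5c ff) = b2
m2: inner = H(8d 36 36 36 36 36 cd) = 68; tag = H(e7 5c 5c 5c 5c 5c 68) = 1b
m3: inner = H(8d 36 36 36 36 36 6b) = 06; tag = H(e7 5c 5c 5c 5c 5c 06) = b9
m4: inner = H(8d 36 36 36 36 36 20) = bb; tag = H(e7 5c 5c 5c 5c 5c bb) = 6e ← matches

4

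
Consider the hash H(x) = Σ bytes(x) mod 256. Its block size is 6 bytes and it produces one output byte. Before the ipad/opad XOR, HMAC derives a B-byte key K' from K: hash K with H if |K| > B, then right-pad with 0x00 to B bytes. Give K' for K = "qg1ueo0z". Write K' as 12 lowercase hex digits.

fc0000000000

|K| = 8 > B = 6, so first hash the key.
H(K): sum = 113+103+49+117+101+111+48+122 = 764; mod 256 = 252 → fc.
Zero-pad H(K) = fc to 6 bytes: K' = fc 00 00 00 00 00.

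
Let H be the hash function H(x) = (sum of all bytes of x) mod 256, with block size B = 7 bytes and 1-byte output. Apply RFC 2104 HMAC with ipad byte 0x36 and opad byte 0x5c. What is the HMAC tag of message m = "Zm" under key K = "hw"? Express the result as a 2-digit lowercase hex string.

9f

Key "hw" = 68 77 is 2 bytes ≤ B = 7; zero-pad to 7 bytes: K' = 68 77 00 00 00 00 00.
K' ⊕ ipad = 5e 41 36 36 36 36 36.  K' ⊕ opad = 34 2b 5c 5c 5c 5c 5c.
Inner input = (K'⊕ipad) ∥ m = 5e 41 36 36 36 36 36 ∥ 5a 6d.
Inner hash: sum = 94+65+54+54+54+54+54+90+109 = 628; mod 256 = 116 → 74.
Outer input = (K'⊕opad) ∥ inner = 34 2b 5c 5c 5c 5c 5c ∥ 74.
Outer hash (tag): sum = 52+43+92+92+92+92+92+116 = 671; mod 256 = 159 → 9f.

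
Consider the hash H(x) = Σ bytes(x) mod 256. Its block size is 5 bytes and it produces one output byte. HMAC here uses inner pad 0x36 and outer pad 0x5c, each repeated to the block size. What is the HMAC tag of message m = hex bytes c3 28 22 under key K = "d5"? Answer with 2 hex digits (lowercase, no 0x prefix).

b9

Key "d5" = 64 35 is 2 bytes ≤ B = 5; zero-pad to 5 bytes: K' = 64 35 00 00 00.
K' ⊕ ipad = 52 03 36 36 36.  K' ⊕ opad = 38 69 5c 5c 5c.
Inner input = (K'⊕ipad) ∥ m = 52 03 36 36 36 ∥ c3 28 22.
Inner hash: sum = 82+3+54+54+54+195+40+34 = 516; mod 256 = 4 → 04.
Outer input = (K'⊕opad) ∥ inner = 38 69 5c 5c 5c ∥ 04.
Outer hash (tag): sum = 56+105+92+92+92+4 = 441; mod 256 = 185 → b9.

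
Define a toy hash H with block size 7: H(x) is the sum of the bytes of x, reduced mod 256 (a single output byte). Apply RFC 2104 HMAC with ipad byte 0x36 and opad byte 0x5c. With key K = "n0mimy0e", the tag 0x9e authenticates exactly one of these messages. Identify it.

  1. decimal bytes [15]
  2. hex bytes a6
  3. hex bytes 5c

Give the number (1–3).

Key "n0mimy0e" = 6e 30 6d 69 6d 79 30 65 is 8 bytes > B = 7, so hash it first: H(key) = ef, then zero-pad to 7 bytes: K' = ef 00 00 00 00 00 00.
K' ⊕ ipad = d9 36 36 36 36 36 36; K' ⊕ opad = b3 5c 5c 5c 5c 5c 5c.
m1: inner = H(d9 36 36 36 36 36 36 0f) = 2c; tag = H(b3 5c 5c 5c 5c 5c 5c 2c) = 07
m2: inner = H(d9 36 36 36 36 36 36 a6) = c3; tag = H(b3 5c 5c 5c 5c 5c 5c c3) = 9e ← matches
m3: inner = H(d9 36 36 36 36 36 36 5c) = 79; tag = H(b3 5c 5c 5c 5c 5c 5c 79) = 54

2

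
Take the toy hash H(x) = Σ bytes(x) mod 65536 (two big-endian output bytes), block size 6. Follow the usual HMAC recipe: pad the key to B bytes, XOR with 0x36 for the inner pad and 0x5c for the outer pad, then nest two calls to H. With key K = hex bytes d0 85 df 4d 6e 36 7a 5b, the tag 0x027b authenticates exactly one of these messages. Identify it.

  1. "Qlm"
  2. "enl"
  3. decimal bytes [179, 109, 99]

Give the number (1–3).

Key hex bytes d0 85 df 4d 6e 36 7a 5b is 8 bytes > B = 6, so hash it first: H(key) = 03 fa, then zero-pad to 6 bytes: K' = 03 fa 00 00 00 00.
K' ⊕ ipad = 35 cc 36 36 36 36; K' ⊕ opad = 5f a6 5c 5c 5c 5c.
m1: inner = H(35 cc 36 36 36 36 51 6c 6d) = 03 03; tag = H(5f a6 5c 5c 5c 5c 03 03) = 027b ← matches
m2: inner = H(35 cc 36 36 36 36 65 6e 6c) = 03 18; tag = H(5f a6 5c 5c 5c 5c 03 18) = 0290
m3: inner = H(35 cc 36 36 36 36 b3 6d 63) = 03 5c; tag = H(5f a6 5c 5c 5c 5c 03 5c) = 02d4

1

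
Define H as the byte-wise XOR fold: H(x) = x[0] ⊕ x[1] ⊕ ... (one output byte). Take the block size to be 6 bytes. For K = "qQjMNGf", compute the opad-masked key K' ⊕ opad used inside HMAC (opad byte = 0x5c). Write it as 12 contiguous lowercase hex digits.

345c5c5c5c5c

Key "qQjMNGf" = 71 51 6a 4d 4e 47 66 is 7 bytes > B = 6, so hash it first: H(key) = 68, then zero-pad to 6 bytes: K' = 68 00 00 00 00 00.
XOR each byte with 0x5c: 68⊕5c=34, 00⊕5c=5c, 00⊕5c=5c, 00⊕5c=5c, 00⊕5c=5c, 00⊕5c=5c.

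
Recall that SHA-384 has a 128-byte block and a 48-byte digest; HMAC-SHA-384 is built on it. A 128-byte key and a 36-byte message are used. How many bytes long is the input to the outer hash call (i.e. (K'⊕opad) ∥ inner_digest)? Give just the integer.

Key is 128 ≤ 128 bytes, zero-padded: |K'| = 128.
Outer input = (K'⊕opad) ∥ H(inner) → 128 + 48 = 176 bytes.

176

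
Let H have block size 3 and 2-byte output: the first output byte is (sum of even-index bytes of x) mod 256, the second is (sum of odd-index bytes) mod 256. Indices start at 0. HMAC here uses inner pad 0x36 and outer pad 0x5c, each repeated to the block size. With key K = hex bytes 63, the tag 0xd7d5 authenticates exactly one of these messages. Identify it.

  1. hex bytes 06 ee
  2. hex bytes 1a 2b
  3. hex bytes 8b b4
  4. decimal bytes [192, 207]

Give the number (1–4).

1

Key hex bytes 63 is 1 byte ≤ B = 3; zero-pad to 3 bytes: K' = 63 00 00.
K' ⊕ ipad = 55 36 36; K' ⊕ opad = 3f 5c 5c.
m1: inner = H(55 36 36 06 ee) = 79 3c; tag = H(3f 5c 5c 79 3c) = d7d5 ← matches
m2: inner = H(55 36 36 1a 2b) = b6 50; tag = H(3f 5c 5c b6 50) = eb12
m3: inner = H(55 36 36 8b b4) = 3f c1; tag = H(3f 5c 5c 3f c1) = 5c9b
m4: inner = H(55 36 36 c0 cf) = 5a f6; tag = H(3f 5c 5c 5a f6) = 91b6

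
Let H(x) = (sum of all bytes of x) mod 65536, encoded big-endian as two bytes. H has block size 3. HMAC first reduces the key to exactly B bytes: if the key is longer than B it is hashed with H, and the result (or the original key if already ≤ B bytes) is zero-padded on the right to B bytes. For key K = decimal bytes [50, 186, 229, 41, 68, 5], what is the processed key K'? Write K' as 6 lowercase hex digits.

|K| = 6 > B = 3, so first hash the key.
H(K): sum = 50+186+229+41+68+5 = 579 → 02 43.
Zero-pad H(K) = 02 43 to 3 bytes: K' = 02 43 00.

024300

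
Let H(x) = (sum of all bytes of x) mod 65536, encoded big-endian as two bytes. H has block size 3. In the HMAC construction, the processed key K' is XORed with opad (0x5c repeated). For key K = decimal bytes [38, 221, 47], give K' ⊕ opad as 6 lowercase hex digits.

7a8173

Key decimal bytes [38, 221, 47] = 26 dd 2f is exactly B = 3 bytes: K' = 26 dd 2f.
XOR each byte with 0x5c: 26⊕5c=7a, dd⊕5c=81, 2f⊕5c=73.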